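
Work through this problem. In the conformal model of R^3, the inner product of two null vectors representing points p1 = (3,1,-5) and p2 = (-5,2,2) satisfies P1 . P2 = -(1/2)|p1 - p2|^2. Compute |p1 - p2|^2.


p1 - p2 = (8, -1, -7)
|p1 - p2|^2 = 8^2 + (-1)^2 + (-7)^2
= 64 + 1 + 49
= 114


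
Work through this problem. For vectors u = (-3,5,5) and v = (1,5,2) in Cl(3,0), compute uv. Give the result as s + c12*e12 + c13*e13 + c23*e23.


In Cl(3,0): e_i^2 = 1, e_ie_j = -e_je_i for i != j.
Scalar part = u . v = (-3)*1 + 5*5 + 5*2
= -3 + 25 + 10 = 32
e12 coeff = (-3)*5 - 5*1 = -15 - 5 = -20
e13 coeff = (-3)*2 - 5*1 = -6 - 5 = -11
e23 coeff = 5*2 - 5*5 = 10 - 25 = -15
uv = 32 - 20*e12 - 11*e13 - 15*e23


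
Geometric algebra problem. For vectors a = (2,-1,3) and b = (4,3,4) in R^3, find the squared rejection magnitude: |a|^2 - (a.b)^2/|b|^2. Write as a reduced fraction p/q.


|a|^2 = 2^2 + (-1)^2 + 3^2 = 14
|b|^2 = 4^2 + 3^2 + 4^2 = 41
a . b = 2*4 + (-1)*3 + 3*4 = 17
(a.b)^2 = 17^2 = 289
|rej|^2 = 14 - 289/41
= (574 - 289)/41
= 285/41
In lowest terms: 285/41


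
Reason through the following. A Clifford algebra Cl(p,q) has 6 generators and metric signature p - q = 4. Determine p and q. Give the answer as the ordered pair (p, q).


We need p + q = 6 and p - q = 4.
Adding: 2p = 6 + 4 = 10, so p = 5.
Then q = 6 - 5 = 1.
(p, q) = (5, 1)


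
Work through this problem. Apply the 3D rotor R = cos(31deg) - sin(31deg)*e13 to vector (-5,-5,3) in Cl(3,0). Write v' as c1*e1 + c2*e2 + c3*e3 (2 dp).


Rotor R = cos(31deg) - sin(31deg)*e13
Rotation angle theta = 2 * 31 = 62 degrees in the e13 plane (e1 -> e3).
The component perpendicular to the plane (e2) is invariant: v'_2 = v2 = -5.00
cos(62deg) = 0.4695, sin(62deg) = 0.8829
v'_1 = v1*cos(theta) - v3*sin(theta) = -5*0.4695 - 3*0.8829 = -5.00
v'_3 = v1*sin(theta) + v3*cos(theta) = -5*0.8829 + 3*0.4695 = -3.01
v' = -5.00*e1 - 5.00*e2 - 3.01*e3


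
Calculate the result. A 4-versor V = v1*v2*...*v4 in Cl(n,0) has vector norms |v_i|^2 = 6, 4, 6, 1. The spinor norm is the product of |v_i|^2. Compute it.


Spinor norm N(V) = |v1|^2 * |v2|^2 * ... * |v4|^2
= 6 * 4 * 6 * 1
Running product: 6, 24, 144, 144
N(V) = 144


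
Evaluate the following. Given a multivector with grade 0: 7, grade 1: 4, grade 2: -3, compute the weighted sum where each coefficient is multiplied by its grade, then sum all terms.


Grade-weighted sum = sum of grade_k * coefficient_k
0*7 = 0
1*4 = 4
2*(-3) = -6
Total = 0 + 4 + (-6) = -2


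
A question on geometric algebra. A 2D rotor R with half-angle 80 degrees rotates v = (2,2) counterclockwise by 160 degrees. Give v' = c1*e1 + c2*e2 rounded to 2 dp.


Rotor R = cos(80deg) - sin(80deg)*e12
Rotation angle theta = 2 * 80 = 160 degrees
v' = R*v*~R rotates v by theta.
cos(160deg) = -0.9397, sin(160deg) = 0.3420
v'_1 = 2*cos(160deg) - 2*sin(160deg)
= 2*(-0.9397) - 2*0.3420
= -2.56
v'_2 = 2*sin(160deg) + 2*cos(160deg)
= 2*0.3420 + 2*(-0.9397)
= -1.20
v' = -2.56*e1 - 1.20*e2


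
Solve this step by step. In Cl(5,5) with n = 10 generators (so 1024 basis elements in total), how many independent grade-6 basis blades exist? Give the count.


Number of grade-k basis blades in Cl(p,q) with n = p + q is C(n, k).
n = 5 + 5 = 10
C(10, 6) = 10! / (6! * 4!)
= 3628800 / (720 * 24)
= 210


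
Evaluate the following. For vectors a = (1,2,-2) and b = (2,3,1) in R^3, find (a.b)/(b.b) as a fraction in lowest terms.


Projection coefficient = (a . b) / (b . b)
a . b = 1*2 + 2*3 + (-2)*1
= 2 + 6 + (-2) = 6
b . b = 2^2 + 3^2 + 1^2
= 4 + 9 + 1 = 14
Coefficient = 6/14
In lowest terms: 3/7


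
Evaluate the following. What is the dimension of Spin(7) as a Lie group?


Spin(n) double-covers SO(n); both have Lie algebra so(n) of dimension n(n-1)/2.
n = 7
n(n-1) = 7 * 6 = 42
dim Spin(7) = 42/2 = 21


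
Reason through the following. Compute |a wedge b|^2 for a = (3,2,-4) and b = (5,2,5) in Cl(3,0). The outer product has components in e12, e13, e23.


a wedge b = (a1*b2 - a2*b1)*e12 + (a1*b3 - a3*b1)*e13 + (a2*b3 - a3*b2)*e23
e12 coeff: 3*2 - 2*5 = 6 - 10 = -4
e13 coeff: 3*5 - (-4)*5 = 15 - (-20) = 35
e23 coeff: 2*5 - (-4)*2 = 10 - (-8) = 18
|a wedge b|^2 = (-4)^2 + 35^2 + 18^2
= 16 + 1225 + 324
= 1565


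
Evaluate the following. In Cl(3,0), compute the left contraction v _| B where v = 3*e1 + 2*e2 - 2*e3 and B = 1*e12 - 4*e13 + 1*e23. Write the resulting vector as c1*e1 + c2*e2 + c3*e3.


Left contraction v _| B = <vB>_1 (grade-1 part of the geometric product vB).
Using e1_|e12 = e2, e2_|e12 = -e1, e1_|e13 = e3, e3_|e13 = -e1, e2_|e23 = e3, e3_|e23 = -e2:
e1 coeff: -v2*b12 - v3*b13 = -(2)*(1) - (-2)*(-4) = -10
e2 coeff: v1*b12 - v3*b23 = (3)*(1) - (-2)*(1) = 5
e3 coeff: v1*b13 + v2*b23 = (3)*(-4) + (2)*(1) = -10
v _| B = -10*e1 + 5*e2 - 10*e3


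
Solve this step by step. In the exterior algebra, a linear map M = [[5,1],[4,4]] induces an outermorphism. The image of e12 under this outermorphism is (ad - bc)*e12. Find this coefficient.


The outermorphism of a linear map f sends e1^e2 to f(e1)^f(e2).
f(e1) = 5*e1 + 4*e2
f(e2) = 1*e1 + 4*e2
f(e1) ^ f(e2) = (5*e1 + 4*e2) ^ (1*e1 + 4*e2)
= 5*4*e12 + 4*1*e21
= (20 - 4)*e12
= 16*e12
Coefficient = 16


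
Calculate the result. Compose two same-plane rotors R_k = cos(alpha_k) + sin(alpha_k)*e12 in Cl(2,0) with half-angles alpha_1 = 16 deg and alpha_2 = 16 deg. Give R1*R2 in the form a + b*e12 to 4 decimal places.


Same-plane rotors commute and their half-angles add:
R1*R2 = cos(a1 + a2) + sin(a1 + a2)*e12.
a1 + a2 = 16 + 16 = 32 deg
cos(32 deg) = 0.8480
sin(32 deg) = 0.5299
R1*R2 = 0.8480 + 0.5299*e12


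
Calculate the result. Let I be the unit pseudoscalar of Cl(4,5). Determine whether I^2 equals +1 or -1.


The pseudoscalar I = e1...e_n (product of all n generators) of Cl(p,q) satisfies I^2 = (-1)^(q + n(n-1)/2).
p = 4, q = 5, n = p + q = 9
n(n-1)/2 = 9 * 8 / 2 = 36
Exponent = q + n(n-1)/2 = 5 + 36 = 41
I^2 = (-1)^41 = -1


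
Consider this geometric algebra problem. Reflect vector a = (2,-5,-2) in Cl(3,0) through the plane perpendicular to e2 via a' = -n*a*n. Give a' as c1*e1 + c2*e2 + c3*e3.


Reflection formula: a' = -n*a*n, with n = e2 (unit vector, n^2 = 1).
For reflection through hyperplane perp to e2:
The component along e2 flips sign, others stay.
a = (2, -5, -2)
a' = (2, 5, -2)
a' = 2*e1 + 5*e2 - 2*e3


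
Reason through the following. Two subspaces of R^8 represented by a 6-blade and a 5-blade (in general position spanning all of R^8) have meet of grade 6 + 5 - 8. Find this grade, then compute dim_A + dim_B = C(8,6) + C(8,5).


Meet grade = grade(A) + grade(B) - n
= 6 + 5 - 8 = 3
C(8,6) = 28
C(8,5) = 56
dim_A + dim_B = 28 + 56 = 84


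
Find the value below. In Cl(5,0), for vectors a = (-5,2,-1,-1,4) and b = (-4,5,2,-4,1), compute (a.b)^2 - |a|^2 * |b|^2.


a . b = (-5)*(-4) + 2*5 + (-1)*2 + (-1)*(-4) + 4*1
= 20 + 10 + (-2) + 4 + 4 = 36
|a|^2 = (-5)^2 + 2^2 + (-1)^2 + (-1)^2 + 4^2 = 47
|b|^2 = (-4)^2 + 5^2 + 2^2 + (-4)^2 + 1^2 = 62
(a.b)^2 = 36^2 = 1296
|a|^2 * |b|^2 = 47 * 62 = 2914
Result = 1296 - 2914 = -1618


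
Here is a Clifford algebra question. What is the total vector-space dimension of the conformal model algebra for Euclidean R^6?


The conformal model of R^6 uses Cl(7,1): the 6 Euclidean generators plus two extra orthogonal generators e+ (e+^2 = +1) and e- (e-^2 = -1), from which the null vectors e0, einf are built.
Number of generators m = 6 + 2 = 8.
dim Cl(p,q) = 2^m = 2^8 = 256


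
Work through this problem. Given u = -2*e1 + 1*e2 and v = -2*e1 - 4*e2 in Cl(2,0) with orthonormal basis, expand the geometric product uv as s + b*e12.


Expand: (-2*e1 + 1*e2)(-2*e1 - 4*e2)
= (-2)*(-2)*e1e1 + (-2)*(-4)*e1e2 + 1*(-2)*e2e1 + 1*(-4)*e2e2
Using e1^2 = e2^2 = 1, e2e1 = -e1e2:
Scalar part s = (-2)*(-2) + 1*(-4) = 4 + (-4) = 0
Bivector part b = (-2)*(-4) - 1*(-2) = 8 - (-2) = 10
uv = 0 + 10*e12


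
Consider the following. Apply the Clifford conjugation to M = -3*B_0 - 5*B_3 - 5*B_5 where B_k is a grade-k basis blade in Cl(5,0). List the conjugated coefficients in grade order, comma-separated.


Clifford conjugate sign for grade k: (-1)^(k(k+1)/2)
Grade 0: (-1)^(0*1/2) = (-1)^0 = 1, coeff -3 -> -3
Grade 3: (-1)^(3*4/2) = (-1)^6 = 1, coeff -5 -> -5
Grade 5: (-1)^(5*6/2) = (-1)^15 = -1, coeff -5 -> 5
Conjugated coefficients: -3, -5, 5


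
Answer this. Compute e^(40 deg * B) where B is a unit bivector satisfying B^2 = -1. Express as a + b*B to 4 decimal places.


For a unit bivector B with B^2 = -1, the exponential series gives
e^(theta*B) = cos(theta) + sin(theta)*B (the GA analogue of Euler's formula).
theta = 40 degrees = 0.698132 rad
cos(40 deg) = 0.7660
sin(40 deg) = 0.6428
exp(theta*B) = 0.7660 + 0.6428*B


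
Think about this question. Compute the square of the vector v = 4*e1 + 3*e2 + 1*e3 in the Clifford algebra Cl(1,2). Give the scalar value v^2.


v^2 = sum of c_i^2 * e_i^2
Positive signature terms (e_i^2 = +1): 4^2 = 16
Negative signature terms (e_j^2 = -1): 3^2 + 1^2 = 10
v^2 = 16 - 10 = 6


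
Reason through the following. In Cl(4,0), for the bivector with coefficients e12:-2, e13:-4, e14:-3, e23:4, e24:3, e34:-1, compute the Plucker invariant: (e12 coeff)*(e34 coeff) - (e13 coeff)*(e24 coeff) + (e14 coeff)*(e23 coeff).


Plucker relation: af - be + cd
a*f = (-2)*(-1) = 2
b*e = (-4)*3 = -12
c*d = (-3)*4 = -12
af - be + cd = 2 - (-12) + (-12)
= 2


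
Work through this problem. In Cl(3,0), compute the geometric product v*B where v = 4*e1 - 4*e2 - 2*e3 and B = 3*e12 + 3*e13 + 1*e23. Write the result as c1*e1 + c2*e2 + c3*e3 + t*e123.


vB has grade-1 (vector) and grade-3 (trivector) parts: vB = (v _| B) + (v ^ B).
Vector part <vB>_1:
  e1: -v2*b12 - v3*b13 = -(-4)*(3) - (-2)*(3) = 18
  e2: v1*b12 - v3*b23 = (4)*(3) - (-2)*(1) = 14
  e3: v1*b13 + v2*b23 = (4)*(3) + (-4)*(1) = 8
Trivector part <vB>_3:
  e123: v1*b23 - v2*b13 + v3*b12 = (4)*(1) - (-4)*(3) + (-2)*(3) = 10
vB = 18*e1 + 14*e2 + 8*e3 + 10*e123


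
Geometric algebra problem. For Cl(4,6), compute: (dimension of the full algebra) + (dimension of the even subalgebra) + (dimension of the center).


n = 4 + 6 = 10
Total dim = 2^10 = 1024
Even subalgebra dim = 2^9 = 512
n is even, so center dim = 1
Sum = 1024 + 512 + 1 = 1537


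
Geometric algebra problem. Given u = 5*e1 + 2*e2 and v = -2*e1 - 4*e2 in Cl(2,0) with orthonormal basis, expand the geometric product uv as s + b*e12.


Expand: (5*e1 + 2*e2)(-2*e1 - 4*e2)
= 5*(-2)*e1e1 + 5*(-4)*e1e2 + 2*(-2)*e2e1 + 2*(-4)*e2e2
Using e1^2 = e2^2 = 1, e2e1 = -e1e2:
Scalar part s = 5*(-2) + 2*(-4) = -10 + (-8) = -18
Bivector part b = 5*(-4) - 2*(-2) = -20 - (-4) = -16
uv = -18 - 16*e12


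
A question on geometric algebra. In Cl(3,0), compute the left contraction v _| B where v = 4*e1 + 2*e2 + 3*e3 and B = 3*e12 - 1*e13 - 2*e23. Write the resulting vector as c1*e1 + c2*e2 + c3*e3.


Left contraction v _| B = <vB>_1 (grade-1 part of the geometric product vB).
Using e1_|e12 = e2, e2_|e12 = -e1, e1_|e13 = e3, e3_|e13 = -e1, e2_|e23 = e3, e3_|e23 = -e2:
e1 coeff: -v2*b12 - v3*b13 = -(2)*(3) - (3)*(-1) = -3
e2 coeff: v1*b12 - v3*b23 = (4)*(3) - (3)*(-2) = 18
e3 coeff: v1*b13 + v2*b23 = (4)*(-1) + (2)*(-2) = -8
v _| B = -3*e1 + 18*e2 - 8*e3


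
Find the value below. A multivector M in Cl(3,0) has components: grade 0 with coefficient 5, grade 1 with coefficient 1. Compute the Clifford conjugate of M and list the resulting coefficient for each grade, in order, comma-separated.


Clifford conjugate sign for grade k: (-1)^(k(k+1)/2)
Grade 0: (-1)^(0*1/2) = (-1)^0 = 1, coeff 5 -> 5
Grade 1: (-1)^(1*2/2) = (-1)^1 = -1, coeff 1 -> -1
Conjugated coefficients: 5, -1


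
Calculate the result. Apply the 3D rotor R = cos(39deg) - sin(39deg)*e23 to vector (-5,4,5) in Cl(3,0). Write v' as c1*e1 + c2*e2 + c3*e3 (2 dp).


Rotor R = cos(39deg) - sin(39deg)*e23
Rotation angle theta = 2 * 39 = 78 degrees in the e23 plane (e2 -> e3).
The component perpendicular to the plane (e1) is invariant: v'_1 = v1 = -5.00
cos(78deg) = 0.2079, sin(78deg) = 0.9781
v'_2 = v2*cos(theta) - v3*sin(theta) = 4*0.2079 - 5*0.9781 = -4.06
v'_3 = v2*sin(theta) + v3*cos(theta) = 4*0.9781 + 5*0.2079 = 4.95
v' = -5.00*e1 - 4.06*e2 + 4.95*e3


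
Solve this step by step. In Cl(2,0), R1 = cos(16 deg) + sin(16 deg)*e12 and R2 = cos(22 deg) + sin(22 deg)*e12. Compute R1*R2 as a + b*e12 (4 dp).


Same-plane rotors commute and their half-angles add:
R1*R2 = cos(a1 + a2) + sin(a1 + a2)*e12.
a1 + a2 = 16 + 22 = 38 deg
cos(38 deg) = 0.7880
sin(38 deg) = 0.6157
R1*R2 = 0.7880 + 0.6157*e12


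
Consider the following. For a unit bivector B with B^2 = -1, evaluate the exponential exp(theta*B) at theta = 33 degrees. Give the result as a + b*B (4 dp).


For a unit bivector B with B^2 = -1, the exponential series gives
e^(theta*B) = cos(theta) + sin(theta)*B (the GA analogue of Euler's formula).
theta = 33 degrees = 0.575959 rad
cos(33 deg) = 0.8387
sin(33 deg) = 0.5446
exp(theta*B) = 0.8387 + 0.5446*B


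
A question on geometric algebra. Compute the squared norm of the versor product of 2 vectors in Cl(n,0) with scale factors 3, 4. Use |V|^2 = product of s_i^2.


Each vector v_i has |v_i|^2 = s_i^2
Squared scales: 3^2 = 9, 4^2 = 16
|V|^2 = 9 * 16
= 144


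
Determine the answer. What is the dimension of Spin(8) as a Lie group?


Spin(n) double-covers SO(n); both have Lie algebra so(n) of dimension n(n-1)/2.
n = 8
n(n-1) = 8 * 7 = 56
dim Spin(8) = 56/2 = 28


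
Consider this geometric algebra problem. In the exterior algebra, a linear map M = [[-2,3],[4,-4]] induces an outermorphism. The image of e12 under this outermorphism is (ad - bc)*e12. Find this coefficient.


The outermorphism of a linear map f sends e1^e2 to f(e1)^f(e2).
f(e1) = -2*e1 + 4*e2
f(e2) = 3*e1 - 4*e2
f(e1) ^ f(e2) = (-2*e1 + 4*e2) ^ (3*e1 - 4*e2)
= (-2)*(-4)*e12 + 4*3*e21
= (8 - 12)*e12
= -4*e12
Coefficient = -4


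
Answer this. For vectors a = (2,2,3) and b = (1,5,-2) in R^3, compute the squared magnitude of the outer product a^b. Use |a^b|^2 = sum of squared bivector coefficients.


a wedge b = (a1*b2 - a2*b1)*e12 + (a1*b3 - a3*b1)*e13 + (a2*b3 - a3*b2)*e23
e12 coeff: 2*5 - 2*1 = 10 - 2 = 8
e13 coeff: 2*(-2) - 3*1 = -4 - 3 = -7
e23 coeff: 2*(-2) - 3*5 = -4 - 15 = -19
|a wedge b|^2 = 8^2 + (-7)^2 + (-19)^2
= 64 + 49 + 361
= 474


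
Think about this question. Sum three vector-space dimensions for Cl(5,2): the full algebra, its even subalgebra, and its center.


n = 5 + 2 = 7
Total dim = 2^7 = 128
Even subalgebra dim = 2^6 = 64
n is odd, so center dim = 2
Sum = 128 + 64 + 2 = 194


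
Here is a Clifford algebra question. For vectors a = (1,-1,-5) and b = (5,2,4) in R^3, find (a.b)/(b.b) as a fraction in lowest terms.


Projection coefficient = (a . b) / (b . b)
a . b = 1*5 + (-1)*2 + (-5)*4
= 5 + (-2) + (-20) = -17
b . b = 5^2 + 2^2 + 4^2
= 25 + 4 + 16 = 45
Coefficient = -17/45
In lowest terms: -17/45


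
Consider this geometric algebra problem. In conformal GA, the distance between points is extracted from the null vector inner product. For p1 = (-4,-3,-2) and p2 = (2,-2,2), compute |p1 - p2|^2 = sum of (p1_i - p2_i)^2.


p1 - p2 = (-6, -1, -4)
|p1 - p2|^2 = (-6)^2 + (-1)^2 + (-4)^2
= 36 + 1 + 16
= 53


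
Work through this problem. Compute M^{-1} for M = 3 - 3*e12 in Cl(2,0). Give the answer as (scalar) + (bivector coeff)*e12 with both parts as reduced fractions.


M = 3 - 3*e12, where e12^2 = -1.
Since M commutes with its reverse ~M = a - b*e12, M * ~M = a^2 - b^2*e12^2 = a^2 + b^2.
So M^{-1} = ~M / (a^2 + b^2) = (a - b*e12)/(a^2 + b^2).
a^2 + b^2 = 9 + 9 = 18
Scalar part = 3/18 = 1/6
Bivector coeff = 3/18 = 1/6
M^{-1} = 1/6 + 1/6*e12


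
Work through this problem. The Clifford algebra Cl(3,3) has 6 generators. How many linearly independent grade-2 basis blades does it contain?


Number of grade-k basis blades in Cl(p,q) with n = p + q is C(n, k).
n = 3 + 3 = 6
C(6, 2) = 6! / (2! * 4!)
= 720 / (2 * 24)
= 15


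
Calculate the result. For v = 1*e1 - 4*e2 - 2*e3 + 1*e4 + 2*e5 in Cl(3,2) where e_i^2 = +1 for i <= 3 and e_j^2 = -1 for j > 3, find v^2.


v^2 = sum of c_i^2 * e_i^2
Positive signature terms (e_i^2 = +1): 1^2 + (-4)^2 + (-2)^2 = 21
Negative signature terms (e_j^2 = -1): 1^2 + 2^2 = 5
v^2 = 21 - 5 = 16


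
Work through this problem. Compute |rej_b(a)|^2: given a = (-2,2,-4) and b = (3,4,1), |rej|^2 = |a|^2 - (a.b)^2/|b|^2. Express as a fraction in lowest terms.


|a|^2 = (-2)^2 + 2^2 + (-4)^2 = 24
|b|^2 = 3^2 + 4^2 + 1^2 = 26
a . b = (-2)*3 + 2*4 + (-4)*1 = -2
(a.b)^2 = (-2)^2 = 4
|rej|^2 = 24 - 4/26
= (624 - 4)/26
= 620/26
In lowest terms: 310/13


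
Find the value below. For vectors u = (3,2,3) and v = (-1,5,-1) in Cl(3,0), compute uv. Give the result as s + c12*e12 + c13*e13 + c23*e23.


In Cl(3,0): e_i^2 = 1, e_ie_j = -e_je_i for i != j.
Scalar part = u . v = 3*(-1) + 2*5 + 3*(-1)
= -3 + 10 + (-3) = 4
e12 coeff = 3*5 - 2*(-1) = 15 - (-2) = 17
e13 coeff = 3*(-1) - 3*(-1) = -3 - (-3) = 0
e23 coeff = 2*(-1) - 3*5 = -2 - 15 = -17
uv = 4 + 17*e12 + 0*e13 - 17*e23


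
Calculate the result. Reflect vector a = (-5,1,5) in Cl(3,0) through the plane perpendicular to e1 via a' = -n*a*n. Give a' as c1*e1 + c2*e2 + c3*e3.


Reflection formula: a' = -n*a*n, with n = e1 (unit vector, n^2 = 1).
For reflection through hyperplane perp to e1:
The component along e1 flips sign, others stay.
a = (-5, 1, 5)
a' = (5, 1, 5)
a' = 5*e1 + 1*e2 + 5*e3


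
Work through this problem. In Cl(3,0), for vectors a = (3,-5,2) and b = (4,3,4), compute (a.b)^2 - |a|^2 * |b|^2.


a . b = 3*4 + (-5)*3 + 2*4
= 12 + (-15) + 8 = 5
|a|^2 = 3^2 + (-5)^2 + 2^2 = 38
|b|^2 = 4^2 + 3^2 + 4^2 = 41
(a.b)^2 = 5^2 = 25
|a|^2 * |b|^2 = 38 * 41 = 1558
Result = 25 - 1558 = -1533


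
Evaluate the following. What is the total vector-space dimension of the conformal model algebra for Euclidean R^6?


The conformal model of R^6 uses Cl(7,1): the 6 Euclidean generators plus two extra orthogonal generators e+ (e+^2 = +1) and e- (e-^2 = -1), from which the null vectors e0, einf are built.
Number of generators m = 6 + 2 = 8.
dim Cl(p,q) = 2^m = 2^8 = 256


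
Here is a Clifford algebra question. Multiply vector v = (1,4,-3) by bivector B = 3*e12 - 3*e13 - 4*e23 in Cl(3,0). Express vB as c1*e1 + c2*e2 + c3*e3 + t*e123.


vB has grade-1 (vector) and grade-3 (trivector) parts: vB = (v _| B) + (v ^ B).
Vector part <vB>_1:
  e1: -v2*b12 - v3*b13 = -(4)*(3) - (-3)*(-3) = -21
  e2: v1*b12 - v3*b23 = (1)*(3) - (-3)*(-4) = -9
  e3: v1*b13 + v2*b23 = (1)*(-3) + (4)*(-4) = -19
Trivector part <vB>_3:
  e123: v1*b23 - v2*b13 + v3*b12 = (1)*(-4) - (4)*(-3) + (-3)*(3) = -1
vB = -21*e1 - 9*e2 - 19*e3 - 1*e123


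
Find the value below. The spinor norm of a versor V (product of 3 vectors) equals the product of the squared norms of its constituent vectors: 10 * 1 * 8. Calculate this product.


Spinor norm N(V) = |v1|^2 * |v2|^2 * ... * |v3|^2
= 10 * 1 * 8
Running product: 10, 10, 80
N(V) = 80


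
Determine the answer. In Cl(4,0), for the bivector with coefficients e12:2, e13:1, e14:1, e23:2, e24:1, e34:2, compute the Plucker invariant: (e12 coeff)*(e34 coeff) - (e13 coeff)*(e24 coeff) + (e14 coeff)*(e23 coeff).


Plucker relation: af - be + cd
a*f = 2*2 = 4
b*e = 1*1 = 1
c*d = 1*2 = 2
af - be + cd = 4 - 1 + 2
= 5


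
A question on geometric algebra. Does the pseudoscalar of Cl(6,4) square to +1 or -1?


The pseudoscalar I = e1...e_n (product of all n generators) of Cl(p,q) satisfies I^2 = (-1)^(q + n(n-1)/2).
p = 6, q = 4, n = p + q = 10
n(n-1)/2 = 10 * 9 / 2 = 45
Exponent = q + n(n-1)/2 = 4 + 45 = 49
I^2 = (-1)^49 = -1


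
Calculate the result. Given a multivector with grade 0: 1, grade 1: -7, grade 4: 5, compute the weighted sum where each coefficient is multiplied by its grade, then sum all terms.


Grade-weighted sum = sum of grade_k * coefficient_k
0*1 = 0
1*(-7) = -7
4*5 = 20
Total = 0 + (-7) + 20 = 13


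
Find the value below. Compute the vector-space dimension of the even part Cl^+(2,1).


Even subalgebra dimension = 2^(n-1)
n = 2 + 1 = 3
2^(3 - 1) = 2^2 = 4
Verification: sum of C(3,k) for even k = 1 + 3 = 4
Result = 4


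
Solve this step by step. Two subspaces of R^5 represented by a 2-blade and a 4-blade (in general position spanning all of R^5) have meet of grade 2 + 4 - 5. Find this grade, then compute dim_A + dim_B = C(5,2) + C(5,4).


Meet grade = grade(A) + grade(B) - n
= 2 + 4 - 5 = 1
C(5,2) = 10
C(5,4) = 5
dim_A + dim_B = 10 + 5 = 15


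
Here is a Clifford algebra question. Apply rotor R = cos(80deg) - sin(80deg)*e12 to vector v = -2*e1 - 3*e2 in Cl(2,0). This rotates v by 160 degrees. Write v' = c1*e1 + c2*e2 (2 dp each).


Rotor R = cos(80deg) - sin(80deg)*e12
Rotation angle theta = 2 * 80 = 160 degrees
v' = R*v*~R rotates v by theta.
cos(160deg) = -0.9397, sin(160deg) = 0.3420
v'_1 = -2*cos(160deg) - (-3)*sin(160deg)
= -2*(-0.9397) - (-3)*0.3420
= 2.91
v'_2 = -2*sin(160deg) + (-3)*cos(160deg)
= -2*0.3420 + (-3)*(-0.9397)
= 2.14
v' = 2.91*e1 + 2.14*e2


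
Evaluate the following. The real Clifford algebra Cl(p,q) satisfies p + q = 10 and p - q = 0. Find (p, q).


We need p + q = 10 and p - q = 0.
Adding: 2p = 10 + 0 = 10, so p = 5.
Then q = 10 - 5 = 5.
(p, q) = (5, 5)


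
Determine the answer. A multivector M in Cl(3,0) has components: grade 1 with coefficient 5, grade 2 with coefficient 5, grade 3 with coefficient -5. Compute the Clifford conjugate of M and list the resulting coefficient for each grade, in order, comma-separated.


Clifford conjugate sign for grade k: (-1)^(k(k+1)/2)
Grade 1: (-1)^(1*2/2) = (-1)^1 = -1, coeff 5 -> -5
Grade 2: (-1)^(2*3/2) = (-1)^3 = -1, coeff 5 -> -5
Grade 3: (-1)^(3*4/2) = (-1)^6 = 1, coeff -5 -> -5
Conjugated coefficients: -5, -5, -5


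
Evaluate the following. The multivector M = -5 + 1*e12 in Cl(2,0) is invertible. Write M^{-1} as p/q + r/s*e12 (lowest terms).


M = -5 + 1*e12, where e12^2 = -1.
Since M commutes with its reverse ~M = a - b*e12, M * ~M = a^2 - b^2*e12^2 = a^2 + b^2.
So M^{-1} = ~M / (a^2 + b^2) = (a - b*e12)/(a^2 + b^2).
a^2 + b^2 = 25 + 1 = 26
Scalar part = -5/26 = -5/26
Bivector coeff = -1/26 = -1/26
M^{-1} = -5/26 - 1/26*e12


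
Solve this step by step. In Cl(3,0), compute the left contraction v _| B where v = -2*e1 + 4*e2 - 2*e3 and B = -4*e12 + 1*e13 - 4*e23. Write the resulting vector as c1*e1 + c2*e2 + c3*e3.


Left contraction v _| B = <vB>_1 (grade-1 part of the geometric product vB).
Using e1_|e12 = e2, e2_|e12 = -e1, e1_|e13 = e3, e3_|e13 = -e1, e2_|e23 = e3, e3_|e23 = -e2:
e1 coeff: -v2*b12 - v3*b13 = -(4)*(-4) - (-2)*(1) = 18
e2 coeff: v1*b12 - v3*b23 = (-2)*(-4) - (-2)*(-4) = 0
e3 coeff: v1*b13 + v2*b23 = (-2)*(1) + (4)*(-4) = -18
v _| B = 18*e1 + 0*e2 - 18*e3


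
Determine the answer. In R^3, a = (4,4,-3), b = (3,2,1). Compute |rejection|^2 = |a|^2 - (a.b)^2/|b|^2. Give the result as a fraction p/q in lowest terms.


|a|^2 = 4^2 + 4^2 + (-3)^2 = 41
|b|^2 = 3^2 + 2^2 + 1^2 = 14
a . b = 4*3 + 4*2 + (-3)*1 = 17
(a.b)^2 = 17^2 = 289
|rej|^2 = 41 - 289/14
= (574 - 289)/14
= 285/14
In lowest terms: 285/14


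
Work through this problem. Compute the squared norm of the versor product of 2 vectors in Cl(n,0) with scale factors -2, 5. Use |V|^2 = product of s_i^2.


Each vector v_i has |v_i|^2 = s_i^2
Squared scales: (-2)^2 = 4, 5^2 = 25
|V|^2 = 4 * 25
= 100


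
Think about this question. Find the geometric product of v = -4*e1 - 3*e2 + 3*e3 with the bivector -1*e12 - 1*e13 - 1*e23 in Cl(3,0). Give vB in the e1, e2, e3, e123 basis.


vB has grade-1 (vector) and grade-3 (trivector) parts: vB = (v _| B) + (v ^ B).
Vector part <vB>_1:
  e1: -v2*b12 - v3*b13 = -(-3)*(-1) - (3)*(-1) = 0
  e2: v1*b12 - v3*b23 = (-4)*(-1) - (3)*(-1) = 7
  e3: v1*b13 + v2*b23 = (-4)*(-1) + (-3)*(-1) = 7
Trivector part <vB>_3:
  e123: v1*b23 - v2*b13 + v3*b12 = (-4)*(-1) - (-3)*(-1) + (3)*(-1) = -2
vB = 0*e1 + 7*e2 + 7*e3 - 2*e123


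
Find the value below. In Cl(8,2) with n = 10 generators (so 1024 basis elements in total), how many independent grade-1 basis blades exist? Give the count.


Number of grade-k basis blades in Cl(p,q) with n = p + q is C(n, k).
n = 8 + 2 = 10
C(10, 1) = 10! / (1! * 9!)
= 3628800 / (1 * 362880)
= 10


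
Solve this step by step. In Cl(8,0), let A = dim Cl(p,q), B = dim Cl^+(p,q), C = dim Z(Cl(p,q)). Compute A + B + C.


n = 8 + 0 = 8
Total dim = 2^8 = 256
Even subalgebra dim = 2^7 = 128
n is even, so center dim = 1
Sum = 256 + 128 + 1 = 385


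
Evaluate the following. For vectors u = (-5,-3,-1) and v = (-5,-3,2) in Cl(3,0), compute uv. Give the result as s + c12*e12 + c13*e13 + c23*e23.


In Cl(3,0): e_i^2 = 1, e_ie_j = -e_je_i for i != j.
Scalar part = u . v = (-5)*(-5) + (-3)*(-3) + (-1)*2
= 25 + 9 + (-2) = 32
e12 coeff = (-5)*(-3) - (-3)*(-5) = 15 - 15 = 0
e13 coeff = (-5)*2 - (-1)*(-5) = -10 - 5 = -15
e23 coeff = (-3)*2 - (-1)*(-3) = -6 - 3 = -9
uv = 32 + 0*e12 - 15*e13 - 9*e23


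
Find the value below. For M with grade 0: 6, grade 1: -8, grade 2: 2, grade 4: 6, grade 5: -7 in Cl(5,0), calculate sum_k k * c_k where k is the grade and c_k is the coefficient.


Grade-weighted sum = sum of grade_k * coefficient_k
0*6 = 0
1*(-8) = -8
2*2 = 4
4*6 = 24
5*(-7) = -35
Total = 0 + (-8) + 4 + 24 + (-35) = -15


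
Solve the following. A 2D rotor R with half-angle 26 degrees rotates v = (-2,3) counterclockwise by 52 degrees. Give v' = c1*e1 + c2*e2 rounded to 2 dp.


Rotor R = cos(26deg) - sin(26deg)*e12
Rotation angle theta = 2 * 26 = 52 degrees
v' = R*v*~R rotates v by theta.
cos(52deg) = 0.6157, sin(52deg) = 0.7880
v'_1 = -2*cos(52deg) - 3*sin(52deg)
= -2*0.6157 - 3*0.7880
= -3.60
v'_2 = -2*sin(52deg) + 3*cos(52deg)
= -2*0.7880 + 3*0.6157
= 0.27
v' = -3.60*e1 + 0.27*e2


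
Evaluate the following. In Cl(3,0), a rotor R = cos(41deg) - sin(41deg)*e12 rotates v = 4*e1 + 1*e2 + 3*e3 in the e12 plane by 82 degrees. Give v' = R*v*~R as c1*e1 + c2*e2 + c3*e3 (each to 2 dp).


Rotor R = cos(41deg) - sin(41deg)*e12
Rotation angle theta = 2 * 41 = 82 degrees in the e12 plane (e1 -> e2).
The component perpendicular to the plane (e3) is invariant: v'_3 = v3 = 3.00
cos(82deg) = 0.1392, sin(82deg) = 0.9903
v'_1 = v1*cos(theta) - v2*sin(theta) = 4*0.1392 - 1*0.9903 = -0.43
v'_2 = v1*sin(theta) + v2*cos(theta) = 4*0.9903 + 1*0.1392 = 4.10
v' = -0.43*e1 + 4.10*e2 + 3.00*e3


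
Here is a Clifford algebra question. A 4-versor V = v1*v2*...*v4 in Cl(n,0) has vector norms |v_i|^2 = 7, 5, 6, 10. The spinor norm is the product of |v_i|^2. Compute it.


Spinor norm N(V) = |v1|^2 * |v2|^2 * ... * |v4|^2
= 7 * 5 * 6 * 10
Running product: 7, 35, 210, 2100
N(V) = 2100


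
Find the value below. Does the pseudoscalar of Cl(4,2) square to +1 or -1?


The pseudoscalar I = e1...e_n (product of all n generators) of Cl(p,q) satisfies I^2 = (-1)^(q + n(n-1)/2).
p = 4, q = 2, n = p + q = 6
n(n-1)/2 = 6 * 5 / 2 = 15
Exponent = q + n(n-1)/2 = 2 + 15 = 17
I^2 = (-1)^17 = -1


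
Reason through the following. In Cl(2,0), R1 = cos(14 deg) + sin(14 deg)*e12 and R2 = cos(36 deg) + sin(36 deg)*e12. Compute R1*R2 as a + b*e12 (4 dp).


Same-plane rotors commute and their half-angles add:
R1*R2 = cos(a1 + a2) + sin(a1 + a2)*e12.
a1 + a2 = 14 + 36 = 50 deg
cos(50 deg) = 0.6428
sin(50 deg) = 0.7660
R1*R2 = 0.6428 + 0.7660*e12


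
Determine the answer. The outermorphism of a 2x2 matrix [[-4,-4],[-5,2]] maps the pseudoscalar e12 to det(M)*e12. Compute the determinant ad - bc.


The outermorphism of a linear map f sends e1^e2 to f(e1)^f(e2).
f(e1) = -4*e1 - 5*e2
f(e2) = -4*e1 + 2*e2
f(e1) ^ f(e2) = (-4*e1 - 5*e2) ^ (-4*e1 + 2*e2)
= (-4)*2*e12 + (-5)*(-4)*e21
= (-8 - 20)*e12
= -28*e12
Coefficient = -28


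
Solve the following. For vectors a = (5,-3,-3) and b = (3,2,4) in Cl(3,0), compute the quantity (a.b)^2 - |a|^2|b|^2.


a . b = 5*3 + (-3)*2 + (-3)*4
= 15 + (-6) + (-12) = -3
|a|^2 = 5^2 + (-3)^2 + (-3)^2 = 43
|b|^2 = 3^2 + 2^2 + 4^2 = 29
(a.b)^2 = (-3)^2 = 9
|a|^2 * |b|^2 = 43 * 29 = 1247
Result = 9 - 1247 = -1238


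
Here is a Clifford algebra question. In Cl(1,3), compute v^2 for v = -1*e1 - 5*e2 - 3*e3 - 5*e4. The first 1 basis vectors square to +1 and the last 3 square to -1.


v^2 = sum of c_i^2 * e_i^2
Positive signature terms (e_i^2 = +1): (-1)^2 = 1
Negative signature terms (e_j^2 = -1): (-5)^2 + (-3)^2 + (-5)^2 = 59
v^2 = 1 - 59 = -58


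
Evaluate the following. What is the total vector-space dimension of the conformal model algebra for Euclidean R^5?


The conformal model of R^5 uses Cl(6,1): the 5 Euclidean generators plus two extra orthogonal generators e+ (e+^2 = +1) and e- (e-^2 = -1), from which the null vectors e0, einf are built.
Number of generators m = 5 + 2 = 7.
dim Cl(p,q) = 2^m = 2^7 = 128


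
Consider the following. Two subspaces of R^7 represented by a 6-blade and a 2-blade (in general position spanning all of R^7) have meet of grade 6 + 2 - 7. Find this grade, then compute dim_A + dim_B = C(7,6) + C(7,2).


Meet grade = grade(A) + grade(B) - n
= 6 + 2 - 7 = 1
C(7,6) = 7
C(7,2) = 21
dim_A + dim_B = 7 + 21 = 28


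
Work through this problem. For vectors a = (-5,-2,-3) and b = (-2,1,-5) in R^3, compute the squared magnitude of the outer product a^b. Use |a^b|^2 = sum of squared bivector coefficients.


a wedge b = (a1*b2 - a2*b1)*e12 + (a1*b3 - a3*b1)*e13 + (a2*b3 - a3*b2)*e23
e12 coeff: (-5)*1 - (-2)*(-2) = -5 - 4 = -9
e13 coeff: (-5)*(-5) - (-3)*(-2) = 25 - 6 = 19
e23 coeff: (-2)*(-5) - (-3)*1 = 10 - (-3) = 13
|a wedge b|^2 = (-9)^2 + 19^2 + 13^2
= 81 + 361 + 169
= 611


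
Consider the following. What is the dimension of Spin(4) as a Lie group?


Spin(n) double-covers SO(n); both have Lie algebra so(n) of dimension n(n-1)/2.
n = 4
n(n-1) = 4 * 3 = 12
dim Spin(4) = 12/2 = 6


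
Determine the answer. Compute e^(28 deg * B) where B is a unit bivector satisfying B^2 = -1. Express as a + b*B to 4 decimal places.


For a unit bivector B with B^2 = -1, the exponential series gives
e^(theta*B) = cos(theta) + sin(theta)*B (the GA analogue of Euler's formula).
theta = 28 degrees = 0.488692 rad
cos(28 deg) = 0.8829
sin(28 deg) = 0.4695
exp(theta*B) = 0.8829 + 0.4695*B


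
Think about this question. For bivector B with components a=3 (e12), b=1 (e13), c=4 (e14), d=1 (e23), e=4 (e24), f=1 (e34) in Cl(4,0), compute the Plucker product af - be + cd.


Plucker relation: af - be + cd
a*f = 3*1 = 3
b*e = 1*4 = 4
c*d = 4*1 = 4
af - be + cd = 3 - 4 + 4
= 3


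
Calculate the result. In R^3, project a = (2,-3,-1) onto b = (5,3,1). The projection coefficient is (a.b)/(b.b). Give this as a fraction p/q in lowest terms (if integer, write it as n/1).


Projection coefficient = (a . b) / (b . b)
a . b = 2*5 + (-3)*3 + (-1)*1
= 10 + (-9) + (-1) = 0
b . b = 5^2 + 3^2 + 1^2
= 25 + 9 + 1 = 35
Coefficient = 0/35
In lowest terms: 0/1


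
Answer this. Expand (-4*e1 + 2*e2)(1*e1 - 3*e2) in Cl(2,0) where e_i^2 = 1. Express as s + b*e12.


Expand: (-4*e1 + 2*e2)(1*e1 - 3*e2)
= (-4)*1*e1e1 + (-4)*(-3)*e1e2 + 2*1*e2e1 + 2*(-3)*e2e2
Using e1^2 = e2^2 = 1, e2e1 = -e1e2:
Scalar part s = (-4)*1 + 2*(-3) = -4 + (-6) = -10
Bivector part b = (-4)*(-3) - 2*1 = 12 - 2 = 10
uv = -10 + 10*e12


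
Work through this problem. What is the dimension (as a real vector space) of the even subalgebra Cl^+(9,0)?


Even subalgebra dimension = 2^(n-1)
n = 9 + 0 = 9
2^(9 - 1) = 2^8 = 256
Verification: sum of C(9,k) for even k = 1 + 36 + 126 + 84 + 9 = 256
Result = 256


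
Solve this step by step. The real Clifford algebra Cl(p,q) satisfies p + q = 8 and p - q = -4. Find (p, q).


We need p + q = 8 and p - q = -4.
Adding: 2p = 8 + (-4) = 4, so p = 2.
Then q = 8 - 2 = 6.
(p, q) = (2, 6)


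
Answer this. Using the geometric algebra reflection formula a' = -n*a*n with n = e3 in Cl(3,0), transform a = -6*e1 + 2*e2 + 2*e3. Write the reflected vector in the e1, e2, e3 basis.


Reflection formula: a' = -n*a*n, with n = e3 (unit vector, n^2 = 1).
For reflection through hyperplane perp to e3:
The component along e3 flips sign, others stay.
a = (-6, 2, 2)
a' = (-6, 2, -2)
a' = -6*e1 + 2*e2 - 2*e3


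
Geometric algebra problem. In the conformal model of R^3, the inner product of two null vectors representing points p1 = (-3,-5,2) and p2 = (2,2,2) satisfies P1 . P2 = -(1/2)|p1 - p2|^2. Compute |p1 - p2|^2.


p1 - p2 = (-5, -7, 0)
|p1 - p2|^2 = (-5)^2 + (-7)^2 + 0^2
= 25 + 49 + 0
= 74


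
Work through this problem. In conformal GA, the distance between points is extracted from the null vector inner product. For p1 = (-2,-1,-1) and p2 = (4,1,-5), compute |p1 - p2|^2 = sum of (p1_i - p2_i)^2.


p1 - p2 = (-6, -2, 4)
|p1 - p2|^2 = (-6)^2 + (-2)^2 + 4^2
= 36 + 4 + 16
= 56


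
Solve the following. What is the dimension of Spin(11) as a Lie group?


Spin(n) double-covers SO(n); both have Lie algebra so(n) of dimension n(n-1)/2.
n = 11
n(n-1) = 11 * 10 = 110
dim Spin(11) = 110/2 = 55


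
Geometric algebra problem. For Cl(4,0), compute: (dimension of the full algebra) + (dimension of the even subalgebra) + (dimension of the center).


n = 4 + 0 = 4
Total dim = 2^4 = 16
Even subalgebra dim = 2^3 = 8
n is even, so center dim = 1
Sum = 16 + 8 + 1 = 25


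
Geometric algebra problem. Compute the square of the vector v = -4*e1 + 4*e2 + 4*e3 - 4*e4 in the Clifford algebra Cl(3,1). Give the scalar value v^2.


v^2 = sum of c_i^2 * e_i^2
Positive signature terms (e_i^2 = +1): (-4)^2 + 4^2 + 4^2 = 48
Negative signature terms (e_j^2 = -1): (-4)^2 = 16
v^2 = 48 - 16 = 32


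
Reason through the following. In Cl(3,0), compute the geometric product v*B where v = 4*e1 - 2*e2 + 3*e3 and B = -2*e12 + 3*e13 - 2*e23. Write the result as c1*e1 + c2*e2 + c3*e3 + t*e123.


vB has grade-1 (vector) and grade-3 (trivector) parts: vB = (v _| B) + (v ^ B).
Vector part <vB>_1:
  e1: -v2*b12 - v3*b13 = -(-2)*(-2) - (3)*(3) = -13
  e2: v1*b12 - v3*b23 = (4)*(-2) - (3)*(-2) = -2
  e3: v1*b13 + v2*b23 = (4)*(3) + (-2)*(-2) = 16
Trivector part <vB>_3:
  e123: v1*b23 - v2*b13 + v3*b12 = (4)*(-2) - (-2)*(3) + (3)*(-2) = -8
vB = -13*e1 - 2*e2 + 16*e3 - 8*e123


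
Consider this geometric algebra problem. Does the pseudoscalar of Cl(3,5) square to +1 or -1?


The pseudoscalar I = e1...e_n (product of all n generators) of Cl(p,q) satisfies I^2 = (-1)^(q + n(n-1)/2).
p = 3, q = 5, n = p + q = 8
n(n-1)/2 = 8 * 7 / 2 = 28
Exponent = q + n(n-1)/2 = 5 + 28 = 33
I^2 = (-1)^33 = -1


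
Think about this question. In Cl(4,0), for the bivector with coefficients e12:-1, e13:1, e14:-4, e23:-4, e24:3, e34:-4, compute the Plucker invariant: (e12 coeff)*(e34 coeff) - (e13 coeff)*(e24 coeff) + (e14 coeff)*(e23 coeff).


Plucker relation: af - be + cd
a*f = (-1)*(-4) = 4
b*e = 1*3 = 3
c*d = (-4)*(-4) = 16
af - be + cd = 4 - 3 + 16
= 17


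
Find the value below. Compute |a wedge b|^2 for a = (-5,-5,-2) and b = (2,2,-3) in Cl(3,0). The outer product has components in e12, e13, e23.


a wedge b = (a1*b2 - a2*b1)*e12 + (a1*b3 - a3*b1)*e13 + (a2*b3 - a3*b2)*e23
e12 coeff: (-5)*2 - (-5)*2 = -10 - (-10) = 0
e13 coeff: (-5)*(-3) - (-2)*2 = 15 - (-4) = 19
e23 coeff: (-5)*(-3) - (-2)*2 = 15 - (-4) = 19
|a wedge b|^2 = 0^2 + 19^2 + 19^2
= 0 + 361 + 361
= 722


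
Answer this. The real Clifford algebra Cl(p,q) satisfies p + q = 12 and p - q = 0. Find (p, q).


We need p + q = 12 and p - q = 0.
Adding: 2p = 12 + 0 = 12, so p = 6.
Then q = 12 - 6 = 6.
(p, q) = (6, 6)


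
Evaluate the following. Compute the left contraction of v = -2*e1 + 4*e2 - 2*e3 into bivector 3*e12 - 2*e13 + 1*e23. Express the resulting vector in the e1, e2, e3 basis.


Left contraction v _| B = <vB>_1 (grade-1 part of the geometric product vB).
Using e1_|e12 = e2, e2_|e12 = -e1, e1_|e13 = e3, e3_|e13 = -e1, e2_|e23 = e3, e3_|e23 = -e2:
e1 coeff: -v2*b12 - v3*b13 = -(4)*(3) - (-2)*(-2) = -16
e2 coeff: v1*b12 - v3*b23 = (-2)*(3) - (-2)*(1) = -4
e3 coeff: v1*b13 + v2*b23 = (-2)*(-2) + (4)*(1) = 8
v _| B = -16*e1 - 4*e2 + 8*e3


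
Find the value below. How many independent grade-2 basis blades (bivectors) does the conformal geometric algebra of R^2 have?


The conformal model of R^2 uses Cl(3,1) with m = 2 + 2 = 4 generators.
Number of grade-2 blades = C(m, 2) = C(4, 2)
= 4*3/2 = 6


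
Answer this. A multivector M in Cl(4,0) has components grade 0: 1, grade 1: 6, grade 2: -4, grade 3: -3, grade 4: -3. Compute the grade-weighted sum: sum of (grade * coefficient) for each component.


Grade-weighted sum = sum of grade_k * coefficient_k
0*1 = 0
1*6 = 6
2*(-4) = -8
3*(-3) = -9
4*(-3) = -12
Total = 0 + 6 + (-8) + (-9) + (-12) = -23


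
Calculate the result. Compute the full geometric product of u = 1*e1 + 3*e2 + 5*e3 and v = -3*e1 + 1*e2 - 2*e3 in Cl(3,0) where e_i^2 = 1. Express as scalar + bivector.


In Cl(3,0): e_i^2 = 1, e_ie_j = -e_je_i for i != j.
Scalar part = u . v = 1*(-3) + 3*1 + 5*(-2)
= -3 + 3 + (-10) = -10
e12 coeff = 1*1 - 3*(-3) = 1 - (-9) = 10
e13 coeff = 1*(-2) - 5*(-3) = -2 - (-15) = 13
e23 coeff = 3*(-2) - 5*1 = -6 - 5 = -11
uv = -10 + 10*e12 + 13*e13 - 11*e23


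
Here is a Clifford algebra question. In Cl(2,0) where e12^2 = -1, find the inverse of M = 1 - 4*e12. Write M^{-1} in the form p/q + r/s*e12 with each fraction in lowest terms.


M = 1 - 4*e12, where e12^2 = -1.
Since M commutes with its reverse ~M = a - b*e12, M * ~M = a^2 - b^2*e12^2 = a^2 + b^2.
So M^{-1} = ~M / (a^2 + b^2) = (a - b*e12)/(a^2 + b^2).
a^2 + b^2 = 1 + 16 = 17
Scalar part = 1/17 = 1/17
Bivector coeff = 4/17 = 4/17
M^{-1} = 1/17 + 4/17*e12


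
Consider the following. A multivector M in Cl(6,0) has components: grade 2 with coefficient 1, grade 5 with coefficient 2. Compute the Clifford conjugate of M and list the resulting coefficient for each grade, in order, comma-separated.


Clifford conjugate sign for grade k: (-1)^(k(k+1)/2)
Grade 2: (-1)^(2*3/2) = (-1)^3 = -1, coeff 1 -> -1
Grade 5: (-1)^(5*6/2) = (-1)^15 = -1, coeff 2 -> -2
Conjugated coefficients: -1, -2


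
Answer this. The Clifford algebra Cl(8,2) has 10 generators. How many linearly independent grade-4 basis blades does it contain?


Number of grade-k basis blades in Cl(p,q) with n = p + q is C(n, k).
n = 8 + 2 = 10
C(10, 4) = 10! / (4! * 6!)
= 3628800 / (24 * 720)
= 210


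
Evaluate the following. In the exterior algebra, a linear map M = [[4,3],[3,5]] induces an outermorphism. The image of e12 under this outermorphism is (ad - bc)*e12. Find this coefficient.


The outermorphism of a linear map f sends e1^e2 to f(e1)^f(e2).
f(e1) = 4*e1 + 3*e2
f(e2) = 3*e1 + 5*e2
f(e1) ^ f(e2) = (4*e1 + 3*e2) ^ (3*e1 + 5*e2)
= 4*5*e12 + 3*3*e21
= (20 - 9)*e12
= 11*e12
Coefficient = 11


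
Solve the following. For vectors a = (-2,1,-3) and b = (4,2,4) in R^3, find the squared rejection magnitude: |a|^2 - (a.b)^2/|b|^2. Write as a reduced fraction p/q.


|a|^2 = (-2)^2 + 1^2 + (-3)^2 = 14
|b|^2 = 4^2 + 2^2 + 4^2 = 36
a . b = (-2)*4 + 1*2 + (-3)*4 = -18
(a.b)^2 = (-18)^2 = 324
|rej|^2 = 14 - 324/36
= (504 - 324)/36
= 180/36
In lowest terms: 5/1


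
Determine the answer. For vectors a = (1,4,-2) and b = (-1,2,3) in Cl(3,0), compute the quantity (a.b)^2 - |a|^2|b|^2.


a . b = 1*(-1) + 4*2 + (-2)*3
= -1 + 8 + (-6) = 1
|a|^2 = 1^2 + 4^2 + (-2)^2 = 21
|b|^2 = (-1)^2 + 2^2 + 3^2 = 14
(a.b)^2 = 1^2 = 1
|a|^2 * |b|^2 = 21 * 14 = 294
Result = 1 - 294 = -293


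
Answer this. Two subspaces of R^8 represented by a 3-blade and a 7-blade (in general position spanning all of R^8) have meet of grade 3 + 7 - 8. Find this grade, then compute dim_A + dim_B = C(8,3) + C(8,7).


Meet grade = grade(A) + grade(B) - n
= 3 + 7 - 8 = 2
C(8,3) = 56
C(8,7) = 8
dim_A + dim_B = 56 + 8 = 64


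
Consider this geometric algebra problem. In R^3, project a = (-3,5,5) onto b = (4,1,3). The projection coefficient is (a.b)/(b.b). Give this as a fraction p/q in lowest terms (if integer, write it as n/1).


Projection coefficient = (a . b) / (b . b)
a . b = (-3)*4 + 5*1 + 5*3
= -12 + 5 + 15 = 8
b . b = 4^2 + 1^2 + 3^2
= 16 + 1 + 9 = 26
Coefficient = 8/26
In lowest terms: 4/13
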